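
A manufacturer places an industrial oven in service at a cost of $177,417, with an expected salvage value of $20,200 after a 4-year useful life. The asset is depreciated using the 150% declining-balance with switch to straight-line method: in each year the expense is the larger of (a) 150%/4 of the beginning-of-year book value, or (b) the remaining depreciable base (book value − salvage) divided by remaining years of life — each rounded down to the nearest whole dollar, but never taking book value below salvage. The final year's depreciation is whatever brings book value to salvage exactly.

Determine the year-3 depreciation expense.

Depreciable base = $177,417 − $20,200 = $157,217.
Year 1: DB = ⌊$177,417 × 150%/4⌋ = $66,531; SL = ⌊$157,217/4⌋ = $39,304 → take DB $66,531. Book value $110,886.
Year 2: DB = ⌊$110,886 × 150%/4⌋ = $41,582; SL = ⌊$90,686/3⌋ = $30,228 → take DB $41,582. Book value $69,304.
Year 3: DB = ⌊$69,304 × 150%/4⌋ = $25,989; SL = ⌊$49,104/2⌋ = $24,552 → take DB $25,989. Book value $43,315.

$25,989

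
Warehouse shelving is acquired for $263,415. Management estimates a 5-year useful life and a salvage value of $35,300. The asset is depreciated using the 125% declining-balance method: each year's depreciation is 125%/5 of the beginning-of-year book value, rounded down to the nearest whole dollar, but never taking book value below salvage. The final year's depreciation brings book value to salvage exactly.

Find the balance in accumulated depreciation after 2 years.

Depreciable base = $263,415 − $35,300 = $228,115.
Year 1: ⌊$263,415 × 125%/5⌋ = $65,853. Book value $197,562.
Year 2: ⌊$197,562 × 125%/5⌋ = $49,390. Book value $148,172.
Accumulated through year 2 = $263,415 − $148,172 = $115,243.

$115,243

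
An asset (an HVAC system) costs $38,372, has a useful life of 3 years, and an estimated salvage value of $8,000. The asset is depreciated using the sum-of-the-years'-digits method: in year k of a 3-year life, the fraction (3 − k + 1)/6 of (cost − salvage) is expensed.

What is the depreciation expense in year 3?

Depreciable base = $38,372 − $8,000 = $30,372.
Sum of the years' digits = 3+2+1 = 6.
Year 1: $30,372 × 3/6 = $15,186. Book value $23,186.
Year 2: $30,372 × 2/6 = $10,124. Book value $13,062.
Year 3: $30,372 × 1/6 = $5,062. Book value $8,000.

$5,062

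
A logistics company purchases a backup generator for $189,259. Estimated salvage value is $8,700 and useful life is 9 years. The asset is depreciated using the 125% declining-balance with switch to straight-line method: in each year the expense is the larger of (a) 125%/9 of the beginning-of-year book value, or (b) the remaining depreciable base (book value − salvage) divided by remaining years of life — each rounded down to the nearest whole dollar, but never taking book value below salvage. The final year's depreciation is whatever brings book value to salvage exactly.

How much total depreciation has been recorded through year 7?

Depreciable base = $189,259 − $8,700 = $180,559.
Year 1: DB = ⌊$189,259 × 125%/9⌋ = $26,285; SL = ⌊$180,559/9⌋ = $20,062 → take DB $26,285. Book value $162,974.
Year 2: DB = ⌊$162,974 × 125%/9⌋ = $22,635; SL = ⌊$154,274/8⌋ = $19,284 → take DB $22,635. Book value $140,339.
Year 3: DB = ⌊$140,339 × 125%/9⌋ = $19,491; SL = ⌊$131,639/7⌋ = $18,805 → take DB $19,491. Book value $120,848.
Year 4: DB = ⌊$120,848 × 125%/9⌋ = $16,784; SL = ⌊$112,148/6⌋ = $18,691 → take SL $18,691. Book value $102,157.
Year 5: DB = ⌊$102,157 × 125%/9⌋ = $14,188; SL = ⌊$93,457/5⌋ = $18,691 → take SL $18,691. Book value $83,466.
Year 6: DB = ⌊$83,466 × 125%/9⌋ = $11,592; SL = ⌊$74,766/4⌋ = $18,691 → take SL $18,691. Book value $64,775.
Year 7: DB = ⌊$64,775 × 125%/9⌋ = $8,996; SL = ⌊$56,075/3⌋ = $18,691 → take SL $18,691. Book value $46,084.
Accumulated through year 7 = $189,259 − $46,084 = $143,175.

$143,175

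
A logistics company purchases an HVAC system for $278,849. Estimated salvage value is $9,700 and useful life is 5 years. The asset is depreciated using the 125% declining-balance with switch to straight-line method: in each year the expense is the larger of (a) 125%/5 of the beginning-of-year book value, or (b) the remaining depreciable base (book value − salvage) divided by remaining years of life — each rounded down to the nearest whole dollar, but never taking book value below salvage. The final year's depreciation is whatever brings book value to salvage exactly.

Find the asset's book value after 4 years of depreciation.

Depreciable base = $278,849 − $9,700 = $269,149.
Year 1: DB = ⌊$278,849 × 125%/5⌋ = $69,712; SL = ⌊$269,149/5⌋ = $53,829 → take DB $69,712. Book value $209,137.
Year 2: DB = ⌊$209,137 × 125%/5⌋ = $52,284; SL = ⌊$199,437/4⌋ = $49,859 → take DB $52,284. Book value $156,853.
Year 3: DB = ⌊$156,853 × 125%/5⌋ = $39,213; SL = ⌊$147,153/3⌋ = $49,051 → take SL $49,051. Book value $107,802.
Year 4: DB = ⌊$107,802 × 125%/5⌋ = $26,950; SL = ⌊$98,102/2⌋ = $49,051 → take SL $49,051. Book value $58,751.

$58,751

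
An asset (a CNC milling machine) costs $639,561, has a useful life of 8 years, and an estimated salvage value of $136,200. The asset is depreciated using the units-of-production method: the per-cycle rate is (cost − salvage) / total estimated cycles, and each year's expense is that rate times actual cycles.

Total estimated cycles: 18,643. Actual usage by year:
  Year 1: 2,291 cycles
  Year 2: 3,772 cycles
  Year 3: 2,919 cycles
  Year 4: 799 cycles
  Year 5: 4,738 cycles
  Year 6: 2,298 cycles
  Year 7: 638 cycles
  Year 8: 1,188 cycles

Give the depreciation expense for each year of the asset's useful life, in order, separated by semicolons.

Depreciable base = $639,561 − $136,200 = $503,361.
Rate = $503,361 / 18,643 cycles = $27 per cycle.
Year 1: 2,291 × $27 = $61,857. Book value $577,704.
Year 2: 3,772 × $27 = $101,844. Book value $475,860.
Year 3: 2,919 × $27 = $78,813. Book value $397,047.
Year 4: 799 × $27 = $21,573. Book value $375,474.
Year 5: 4,738 × $27 = $127,926. Book value $247,548.
Year 6: 2,298 × $27 = $62,046. Book value $185,502.
Year 7: 638 × $27 = $17,226. Book value $168,276.
Year 8: 1,188 × $27 = $32,076. Book value $136,200.

$61,857; $101,844; $78,813; $21,573; $127,926; $62,046; $17,226; $32,076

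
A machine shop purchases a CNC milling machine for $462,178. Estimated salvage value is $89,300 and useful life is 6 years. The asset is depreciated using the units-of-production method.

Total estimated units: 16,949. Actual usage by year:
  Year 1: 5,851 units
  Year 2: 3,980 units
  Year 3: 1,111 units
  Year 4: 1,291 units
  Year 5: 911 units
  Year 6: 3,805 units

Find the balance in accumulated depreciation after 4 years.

Depreciable base = $462,178 − $89,300 = $372,878.
Rate = $372,878 / 16,949 units = $22 per unit.
Year 1: 5,851 × $22 = $128,722. Book value $333,456.
Year 2: 3,980 × $22 = $87,560. Book value $245,896.
Year 3: 1,111 × $22 = $24,442. Book value $221,454.
Year 4: 1,291 × $22 = $28,402. Book value $193,052.
Accumulated through year 4 = $462,178 − $193,052 = $269,126.

$269,126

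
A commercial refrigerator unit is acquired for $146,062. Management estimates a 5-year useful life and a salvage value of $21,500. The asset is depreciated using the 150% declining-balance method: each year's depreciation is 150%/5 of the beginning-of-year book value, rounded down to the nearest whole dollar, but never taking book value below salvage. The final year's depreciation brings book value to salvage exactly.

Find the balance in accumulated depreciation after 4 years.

Depreciable base = $146,062 − $21,500 = $124,562.
Year 1: ⌊$146,062 × 150%/5⌋ = $43,818. Book value $102,244.
Year 2: ⌊$102,244 × 150%/5⌋ = $30,673. Book value $71,571.
Year 3: ⌊$71,571 × 150%/5⌋ = $21,471. Book value $50,100.
Year 4: ⌊$50,100 × 150%/5⌋ = $15,030. Book value $35,070.
Accumulated through year 4 = $146,062 − $35,070 = $110,992.

$110,992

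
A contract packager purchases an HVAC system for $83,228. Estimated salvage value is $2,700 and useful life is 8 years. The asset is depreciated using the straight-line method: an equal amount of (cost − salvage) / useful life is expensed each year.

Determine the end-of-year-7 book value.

Depreciable base = $83,228 − $2,700 = $80,528.
Annual expense = $80,528 / 8 = $10,066.
End of year 1: book value $73,162.
End of year 2: book value $63,096.
End of year 3: book value $53,030.
End of year 4: book value $42,964.
End of year 5: book value $32,898.
End of year 6: book value $22,832.
End of year 7: book value $12,766.

$12,766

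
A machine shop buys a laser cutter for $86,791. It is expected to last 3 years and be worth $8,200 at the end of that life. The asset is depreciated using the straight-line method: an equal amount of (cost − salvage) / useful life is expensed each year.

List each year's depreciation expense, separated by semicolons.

$26,197; $26,197; $26,197

Depreciable base = $86,791 − $8,200 = $78,591.
Annual expense = $78,591 / 3 = $26,197.
End of year 1: book value $60,594.
End of year 2: book value $34,397.
End of year 3: book value $8,200.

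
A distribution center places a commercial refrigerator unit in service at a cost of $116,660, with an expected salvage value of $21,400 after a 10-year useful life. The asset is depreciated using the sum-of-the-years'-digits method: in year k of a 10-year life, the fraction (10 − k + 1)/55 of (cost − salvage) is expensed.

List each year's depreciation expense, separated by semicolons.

Depreciable base = $116,660 − $21,400 = $95,260.
Sum of the years' digits = 10+9+8+7+6+5+4+3+2+1 = 55.
Year 1: $95,260 × 10/55 = $17,320. Book value $99,340.
Year 2: $95,260 × 9/55 = $15,588. Book value $83,752.
Year 3: $95,260 × 8/55 = $13,856. Book value $69,896.
Year 4: $95,260 × 7/55 = $12,124. Book value $57,772.
Year 5: $95,260 × 6/55 = $10,392. Book value $47,380.
Year 6: $95,260 × 5/55 = $8,660. Book value $38,720.
Year 7: $95,260 × 4/55 = $6,928. Book value $31,792.
Year 8: $95,260 × 3/55 = $5,196. Book value $26,596.
Year 9: $95,260 × 2/55 = $3,464. Book value $23,132.
Year 10: $95,260 × 1/55 = $1,732. Book value $21,400.

$17,320; $15,588; $13,856; $12,124; $10,392; $8,660; $6,928; $5,196; $3,464; $1,732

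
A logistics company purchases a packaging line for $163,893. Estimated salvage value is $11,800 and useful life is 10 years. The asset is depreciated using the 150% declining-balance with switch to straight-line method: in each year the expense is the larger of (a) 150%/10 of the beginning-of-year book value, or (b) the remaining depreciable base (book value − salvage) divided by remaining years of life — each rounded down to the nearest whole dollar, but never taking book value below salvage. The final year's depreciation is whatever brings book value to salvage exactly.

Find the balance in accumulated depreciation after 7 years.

Depreciable base = $163,893 − $11,800 = $152,093.
Year 1: DB = ⌊$163,893 × 150%/10⌋ = $24,583; SL = ⌊$152,093/10⌋ = $15,209 → take DB $24,583. Book value $139,310.
Year 2: DB = ⌊$139,310 × 150%/10⌋ = $20,896; SL = ⌊$127,510/9⌋ = $14,167 → take DB $20,896. Book value $118,414.
Year 3: DB = ⌊$118,414 × 150%/10⌋ = $17,762; SL = ⌊$106,614/8⌋ = $13,326 → take DB $17,762. Book value $100,652.
Year 4: DB = ⌊$100,652 × 150%/10⌋ = $15,097; SL = ⌊$88,852/7⌋ = $12,693 → take DB $15,097. Book value $85,555.
Year 5: DB = ⌊$85,555 × 150%/10⌋ = $12,833; SL = ⌊$73,755/6⌋ = $12,292 → take DB $12,833. Book value $72,722.
Year 6: DB = ⌊$72,722 × 150%/10⌋ = $10,908; SL = ⌊$60,922/5⌋ = $12,184 → take SL $12,184. Book value $60,538.
Year 7: DB = ⌊$60,538 × 150%/10⌋ = $9,080; SL = ⌊$48,738/4⌋ = $12,184 → take SL $12,184. Book value $48,354.
Accumulated through year 7 = $163,893 − $48,354 = $115,539.

$115,539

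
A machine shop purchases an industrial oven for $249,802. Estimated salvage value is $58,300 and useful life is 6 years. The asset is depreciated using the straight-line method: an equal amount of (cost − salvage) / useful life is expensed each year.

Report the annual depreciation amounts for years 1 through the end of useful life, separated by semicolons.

Depreciable base = $249,802 − $58,300 = $191,502.
Annual expense = $191,502 / 6 = $31,917.
End of year 1: book value $217,885.
End of year 2: book value $185,968.
End of year 3: book value $154,051.
End of year 4: book value $122,134.
End of year 5: book value $90,217.
End of year 6: book value $58,300.

$31,917; $31,917; $31,917; $31,917; $31,917; $31,917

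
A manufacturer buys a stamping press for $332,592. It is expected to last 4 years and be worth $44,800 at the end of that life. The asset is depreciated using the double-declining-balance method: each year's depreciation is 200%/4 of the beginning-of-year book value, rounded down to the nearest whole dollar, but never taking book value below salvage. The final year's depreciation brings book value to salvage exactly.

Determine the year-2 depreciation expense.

Depreciable base = $332,592 − $44,800 = $287,792.
Year 1: ⌊$332,592 × 200%/4⌋ = $166,296. Book value $166,296.
Year 2: ⌊$166,296 × 200%/4⌋ = $83,148. Book value $83,148.

$83,148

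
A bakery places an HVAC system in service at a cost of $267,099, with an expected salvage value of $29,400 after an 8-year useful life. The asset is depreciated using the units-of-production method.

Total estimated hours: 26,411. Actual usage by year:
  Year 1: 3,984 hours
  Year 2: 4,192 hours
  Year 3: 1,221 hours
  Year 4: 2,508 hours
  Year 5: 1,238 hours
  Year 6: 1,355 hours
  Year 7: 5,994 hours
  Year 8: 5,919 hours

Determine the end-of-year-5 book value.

$148,812

Depreciable base = $267,099 − $29,400 = $237,699.
Rate = $237,699 / 26,411 hours = $9 per hour.
Year 1: 3,984 × $9 = $35,856. Book value $231,243.
Year 2: 4,192 × $9 = $37,728. Book value $193,515.
Year 3: 1,221 × $9 = $10,989. Book value $182,526.
Year 4: 2,508 × $9 = $22,572. Book value $159,954.
Year 5: 1,238 × $9 = $11,142. Book value $148,812.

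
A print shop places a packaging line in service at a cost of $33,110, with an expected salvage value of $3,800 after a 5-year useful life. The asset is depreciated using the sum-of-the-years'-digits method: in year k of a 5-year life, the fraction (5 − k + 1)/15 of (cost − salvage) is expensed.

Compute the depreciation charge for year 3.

Depreciable base = $33,110 − $3,800 = $29,310.
Sum of the years' digits = 5+4+3+2+1 = 15.
Year 1: $29,310 × 5/15 = $9,770. Book value $23,340.
Year 2: $29,310 × 4/15 = $7,816. Book value $15,524.
Year 3: $29,310 × 3/15 = $5,862. Book value $9,662.

$5,862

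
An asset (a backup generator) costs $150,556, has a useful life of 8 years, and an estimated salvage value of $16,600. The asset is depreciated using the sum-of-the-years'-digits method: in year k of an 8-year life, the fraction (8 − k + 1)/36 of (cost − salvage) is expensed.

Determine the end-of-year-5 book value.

$38,926

Depreciable base = $150,556 − $16,600 = $133,956.
Sum of the years' digits = 8+7+6+5+4+3+2+1 = 36.
Year 1: $133,956 × 8/36 = $29,768. Book value $120,788.
Year 2: $133,956 × 7/36 = $26,047. Book value $94,741.
Year 3: $133,956 × 6/36 = $22,326. Book value $72,415.
Year 4: $133,956 × 5/36 = $18,605. Book value $53,810.
Year 5: $133,956 × 4/36 = $14,884. Book value $38,926.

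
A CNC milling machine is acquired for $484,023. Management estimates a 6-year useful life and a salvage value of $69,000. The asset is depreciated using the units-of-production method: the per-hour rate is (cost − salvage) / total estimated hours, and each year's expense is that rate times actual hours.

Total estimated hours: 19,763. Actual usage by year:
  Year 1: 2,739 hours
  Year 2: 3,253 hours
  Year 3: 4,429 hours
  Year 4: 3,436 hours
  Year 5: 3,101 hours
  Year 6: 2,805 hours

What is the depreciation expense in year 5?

$65,121

Depreciable base = $484,023 − $69,000 = $415,023.
Rate = $415,023 / 19,763 hours = $21 per hour.
Year 1: 2,739 × $21 = $57,519. Book value $426,504.
Year 2: 3,253 × $21 = $68,313. Book value $358,191.
Year 3: 4,429 × $21 = $93,009. Book value $265,182.
Year 4: 3,436 × $21 = $72,156. Book value $193,026.
Year 5: 3,101 × $21 = $65,121. Book value $127,905.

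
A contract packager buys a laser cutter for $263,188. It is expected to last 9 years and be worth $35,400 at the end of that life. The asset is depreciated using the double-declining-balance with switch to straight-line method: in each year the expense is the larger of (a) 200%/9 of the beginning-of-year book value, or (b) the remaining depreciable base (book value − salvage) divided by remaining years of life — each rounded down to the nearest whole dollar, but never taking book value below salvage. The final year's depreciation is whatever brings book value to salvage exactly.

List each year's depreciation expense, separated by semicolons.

$58,486; $45,489; $35,380; $27,518; $21,403; $16,647; $12,947; $9,918; $0

Depreciable base = $263,188 − $35,400 = $227,788.
Year 1: DB = ⌊$263,188 × 200%/9⌋ = $58,486; SL = ⌊$227,788/9⌋ = $25,309 → take DB $58,486. Book value $204,702.
Year 2: DB = ⌊$204,702 × 200%/9⌋ = $45,489; SL = ⌊$169,302/8⌋ = $21,162 → take DB $45,489. Book value $159,213.
Year 3: DB = ⌊$159,213 × 200%/9⌋ = $35,380; SL = ⌊$123,813/7⌋ = $17,687 → take DB $35,380. Book value $123,833.
Year 4: DB = ⌊$123,833 × 200%/9⌋ = $27,518; SL = ⌊$88,433/6⌋ = $14,738 → take DB $27,518. Book value $96,315.
Year 5: DB = ⌊$96,315 × 200%/9⌋ = $21,403; SL = ⌊$60,915/5⌋ = $12,183 → take DB $21,403. Book value $74,912.
Year 6: DB = ⌊$74,912 × 200%/9⌋ = $16,647; SL = ⌊$39,512/4⌋ = $9,878 → take DB $16,647. Book value $58,265.
Year 7: DB = ⌊$58,265 × 200%/9⌋ = $12,947; SL = ⌊$22,865/3⌋ = $7,621 → take DB $12,947. Book value $45,318.
Year 8: DB = ⌊$45,318 × 200%/9⌋ = $10,070; SL = ⌊$9,918/2⌋ = $4,959 → take DB $10,070, capped at $9,918. Book value $35,400.
Year 9 (final): $35,400 − $35,400 = $0. Book value $35,400.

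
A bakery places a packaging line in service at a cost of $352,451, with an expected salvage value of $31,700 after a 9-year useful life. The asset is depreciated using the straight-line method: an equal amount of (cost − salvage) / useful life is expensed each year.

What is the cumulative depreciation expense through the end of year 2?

$71,278

Depreciable base = $352,451 − $31,700 = $320,751.
Annual expense = $320,751 / 9 = $35,639.
End of year 1: book value $316,812.
End of year 2: book value $281,173.
Accumulated through year 2 = $352,451 − $281,173 = $71,278.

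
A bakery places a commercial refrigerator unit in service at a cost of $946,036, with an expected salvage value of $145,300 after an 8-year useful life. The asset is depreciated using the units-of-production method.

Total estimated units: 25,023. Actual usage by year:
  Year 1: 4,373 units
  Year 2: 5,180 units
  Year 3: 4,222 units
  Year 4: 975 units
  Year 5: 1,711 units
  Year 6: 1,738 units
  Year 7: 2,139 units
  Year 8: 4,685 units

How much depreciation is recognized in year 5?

Depreciable base = $946,036 − $145,300 = $800,736.
Rate = $800,736 / 25,023 units = $32 per unit.
Year 1: 4,373 × $32 = $139,936. Book value $806,100.
Year 2: 5,180 × $32 = $165,760. Book value $640,340.
Year 3: 4,222 × $32 = $135,104. Book value $505,236.
Year 4: 975 × $32 = $31,200. Book value $474,036.
Year 5: 1,711 × $32 = $54,752. Book value $419,284.

$54,752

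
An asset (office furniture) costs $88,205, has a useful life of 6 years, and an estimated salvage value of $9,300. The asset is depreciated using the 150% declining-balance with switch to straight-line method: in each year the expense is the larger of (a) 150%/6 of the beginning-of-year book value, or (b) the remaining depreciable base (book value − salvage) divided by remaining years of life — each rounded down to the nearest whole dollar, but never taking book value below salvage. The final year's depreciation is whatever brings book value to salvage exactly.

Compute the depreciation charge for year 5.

$9,304

Depreciable base = $88,205 − $9,300 = $78,905.
Year 1: DB = ⌊$88,205 × 150%/6⌋ = $22,051; SL = ⌊$78,905/6⌋ = $13,150 → take DB $22,051. Book value $66,154.
Year 2: DB = ⌊$66,154 × 150%/6⌋ = $16,538; SL = ⌊$56,854/5⌋ = $11,370 → take DB $16,538. Book value $49,616.
Year 3: DB = ⌊$49,616 × 150%/6⌋ = $12,404; SL = ⌊$40,316/4⌋ = $10,079 → take DB $12,404. Book value $37,212.
Year 4: DB = ⌊$37,212 × 150%/6⌋ = $9,303; SL = ⌊$27,912/3⌋ = $9,304 → take SL $9,304. Book value $27,908.
Year 5: DB = ⌊$27,908 × 150%/6⌋ = $6,977; SL = ⌊$18,608/2⌋ = $9,304 → take SL $9,304. Book value $18,604.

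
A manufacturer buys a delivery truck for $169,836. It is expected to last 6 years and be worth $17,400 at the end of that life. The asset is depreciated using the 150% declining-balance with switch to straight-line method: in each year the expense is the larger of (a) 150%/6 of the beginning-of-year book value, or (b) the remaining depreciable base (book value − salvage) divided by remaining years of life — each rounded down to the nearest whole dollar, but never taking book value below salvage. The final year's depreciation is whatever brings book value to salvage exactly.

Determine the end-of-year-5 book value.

$35,484

Depreciable base = $169,836 − $17,400 = $152,436.
Year 1: DB = ⌊$169,836 × 150%/6⌋ = $42,459; SL = ⌊$152,436/6⌋ = $25,406 → take DB $42,459. Book value $127,377.
Year 2: DB = ⌊$127,377 × 150%/6⌋ = $31,844; SL = ⌊$109,977/5⌋ = $21,995 → take DB $31,844. Book value $95,533.
Year 3: DB = ⌊$95,533 × 150%/6⌋ = $23,883; SL = ⌊$78,133/4⌋ = $19,533 → take DB $23,883. Book value $71,650.
Year 4: DB = ⌊$71,650 × 150%/6⌋ = $17,912; SL = ⌊$54,250/3⌋ = $18,083 → take SL $18,083. Book value $53,567.
Year 5: DB = ⌊$53,567 × 150%/6⌋ = $13,391; SL = ⌊$36,167/2⌋ = $18,083 → take SL $18,083. Book value $35,484.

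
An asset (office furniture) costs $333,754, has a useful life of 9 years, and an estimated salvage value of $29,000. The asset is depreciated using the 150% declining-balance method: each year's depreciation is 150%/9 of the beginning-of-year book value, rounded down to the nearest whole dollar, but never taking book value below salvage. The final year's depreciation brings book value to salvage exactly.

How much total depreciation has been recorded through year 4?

$172,799

Depreciable base = $333,754 − $29,000 = $304,754.
Year 1: ⌊$333,754 × 150%/9⌋ = $55,625. Book value $278,129.
Year 2: ⌊$278,129 × 150%/9⌋ = $46,354. Book value $231,775.
Year 3: ⌊$231,775 × 150%/9⌋ = $38,629. Book value $193,146.
Year 4: ⌊$193,146 × 150%/9⌋ = $32,191. Book value $160,955.
Accumulated through year 4 = $333,754 − $160,955 = $172,799.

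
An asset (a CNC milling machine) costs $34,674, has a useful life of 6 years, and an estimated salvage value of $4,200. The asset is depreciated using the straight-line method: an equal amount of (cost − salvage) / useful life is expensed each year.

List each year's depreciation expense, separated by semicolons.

$5,079; $5,079; $5,079; $5,079; $5,079; $5,079

Depreciable base = $34,674 − $4,200 = $30,474.
Annual expense = $30,474 / 6 = $5,079.
End of year 1: book value $29,595.
End of year 2: book value $24,516.
End of year 3: book value $19,437.
End of year 4: book value $14,358.
End of year 5: book value $9,279.
End of year 6: book value $4,200.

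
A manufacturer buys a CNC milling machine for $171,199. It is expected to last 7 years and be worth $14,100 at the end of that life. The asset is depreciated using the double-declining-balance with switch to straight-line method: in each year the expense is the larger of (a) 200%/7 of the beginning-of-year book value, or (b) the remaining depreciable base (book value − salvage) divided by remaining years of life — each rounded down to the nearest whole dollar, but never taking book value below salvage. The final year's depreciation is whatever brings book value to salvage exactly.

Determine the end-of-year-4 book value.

$44,565

Depreciable base = $171,199 − $14,100 = $157,099.
Year 1: DB = ⌊$171,199 × 200%/7⌋ = $48,914; SL = ⌊$157,099/7⌋ = $22,442 → take DB $48,914. Book value $122,285.
Year 2: DB = ⌊$122,285 × 200%/7⌋ = $34,938; SL = ⌊$108,185/6⌋ = $18,030 → take DB $34,938. Book value $87,347.
Year 3: DB = ⌊$87,347 × 200%/7⌋ = $24,956; SL = ⌊$73,247/5⌋ = $14,649 → take DB $24,956. Book value $62,391.
Year 4: DB = ⌊$62,391 × 200%/7⌋ = $17,826; SL = ⌊$48,291/4⌋ = $12,072 → take DB $17,826. Book value $44,565.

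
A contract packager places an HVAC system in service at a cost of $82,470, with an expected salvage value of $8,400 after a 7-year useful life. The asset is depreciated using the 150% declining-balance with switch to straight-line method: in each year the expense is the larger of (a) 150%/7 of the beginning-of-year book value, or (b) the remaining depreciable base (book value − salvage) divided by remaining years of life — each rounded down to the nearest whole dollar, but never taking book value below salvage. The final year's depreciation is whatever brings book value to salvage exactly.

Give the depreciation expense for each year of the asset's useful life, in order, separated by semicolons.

$17,672; $13,885; $10,909; $8,572; $7,677; $7,677; $7,678

Depreciable base = $82,470 − $8,400 = $74,070.
Year 1: DB = ⌊$82,470 × 150%/7⌋ = $17,672; SL = ⌊$74,070/7⌋ = $10,581 → take DB $17,672. Book value $64,798.
Year 2: DB = ⌊$64,798 × 150%/7⌋ = $13,885; SL = ⌊$56,398/6⌋ = $9,399 → take DB $13,885. Book value $50,913.
Year 3: DB = ⌊$50,913 × 150%/7⌋ = $10,909; SL = ⌊$42,513/5⌋ = $8,502 → take DB $10,909. Book value $40,004.
Year 4: DB = ⌊$40,004 × 150%/7⌋ = $8,572; SL = ⌊$31,604/4⌋ = $7,901 → take DB $8,572. Book value $31,432.
Year 5: DB = ⌊$31,432 × 150%/7⌋ = $6,735; SL = ⌊$23,032/3⌋ = $7,677 → take SL $7,677. Book value $23,755.
Year 6: DB = ⌊$23,755 × 150%/7⌋ = $5,090; SL = ⌊$15,355/2⌋ = $7,677 → take SL $7,677. Book value $16,078.
Year 7 (final): $16,078 − $8,400 = $7,678. Book value $8,400.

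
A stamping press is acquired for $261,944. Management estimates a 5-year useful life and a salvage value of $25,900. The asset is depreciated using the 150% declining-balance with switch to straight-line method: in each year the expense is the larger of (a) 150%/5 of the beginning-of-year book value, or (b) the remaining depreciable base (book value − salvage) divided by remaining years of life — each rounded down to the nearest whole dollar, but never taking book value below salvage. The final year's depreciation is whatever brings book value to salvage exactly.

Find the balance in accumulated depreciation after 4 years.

$204,070

Depreciable base = $261,944 − $25,900 = $236,044.
Year 1: DB = ⌊$261,944 × 150%/5⌋ = $78,583; SL = ⌊$236,044/5⌋ = $47,208 → take DB $78,583. Book value $183,361.
Year 2: DB = ⌊$183,361 × 150%/5⌋ = $55,008; SL = ⌊$157,461/4⌋ = $39,365 → take DB $55,008. Book value $128,353.
Year 3: DB = ⌊$128,353 × 150%/5⌋ = $38,505; SL = ⌊$102,453/3⌋ = $34,151 → take DB $38,505. Book value $89,848.
Year 4: DB = ⌊$89,848 × 150%/5⌋ = $26,954; SL = ⌊$63,948/2⌋ = $31,974 → take SL $31,974. Book value $57,874.
Accumulated through year 4 = $261,944 − $57,874 = $204,070.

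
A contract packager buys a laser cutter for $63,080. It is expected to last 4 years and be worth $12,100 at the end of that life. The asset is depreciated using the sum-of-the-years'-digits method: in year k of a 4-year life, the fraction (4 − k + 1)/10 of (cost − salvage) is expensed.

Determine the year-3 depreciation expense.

$10,196

Depreciable base = $63,080 − $12,100 = $50,980.
Sum of the years' digits = 4+3+2+1 = 10.
Year 1: $50,980 × 4/10 = $20,392. Book value $42,688.
Year 2: $50,980 × 3/10 = $15,294. Book value $27,394.
Year 3: $50,980 × 2/10 = $10,196. Book value $17,198.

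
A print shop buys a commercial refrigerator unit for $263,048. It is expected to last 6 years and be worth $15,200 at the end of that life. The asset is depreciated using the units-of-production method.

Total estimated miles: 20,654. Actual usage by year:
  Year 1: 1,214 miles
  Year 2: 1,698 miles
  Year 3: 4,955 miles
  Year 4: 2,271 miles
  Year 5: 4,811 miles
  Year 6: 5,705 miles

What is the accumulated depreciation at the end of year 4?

$121,656

Depreciable base = $263,048 − $15,200 = $247,848.
Rate = $247,848 / 20,654 miles = $12 per mile.
Year 1: 1,214 × $12 = $14,568. Book value $248,480.
Year 2: 1,698 × $12 = $20,376. Book value $228,104.
Year 3: 4,955 × $12 = $59,460. Book value $168,644.
Year 4: 2,271 × $12 = $27,252. Book value $141,392.
Accumulated through year 4 = $263,048 − $141,392 = $121,656.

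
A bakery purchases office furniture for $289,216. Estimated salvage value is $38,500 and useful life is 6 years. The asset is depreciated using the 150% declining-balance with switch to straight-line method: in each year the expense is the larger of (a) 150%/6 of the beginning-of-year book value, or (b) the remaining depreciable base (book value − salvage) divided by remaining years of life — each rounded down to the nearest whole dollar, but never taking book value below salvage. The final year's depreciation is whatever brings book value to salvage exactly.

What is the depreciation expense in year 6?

$26,505

Depreciable base = $289,216 − $38,500 = $250,716.
Year 1: DB = ⌊$289,216 × 150%/6⌋ = $72,304; SL = ⌊$250,716/6⌋ = $41,786 → take DB $72,304. Book value $216,912.
Year 2: DB = ⌊$216,912 × 150%/6⌋ = $54,228; SL = ⌊$178,412/5⌋ = $35,682 → take DB $54,228. Book value $162,684.
Year 3: DB = ⌊$162,684 × 150%/6⌋ = $40,671; SL = ⌊$124,184/4⌋ = $31,046 → take DB $40,671. Book value $122,013.
Year 4: DB = ⌊$122,013 × 150%/6⌋ = $30,503; SL = ⌊$83,513/3⌋ = $27,837 → take DB $30,503. Book value $91,510.
Year 5: DB = ⌊$91,510 × 150%/6⌋ = $22,877; SL = ⌊$53,010/2⌋ = $26,505 → take SL $26,505. Book value $65,005.
Year 6 (final): $65,005 − $38,500 = $26,505. Book value $38,500.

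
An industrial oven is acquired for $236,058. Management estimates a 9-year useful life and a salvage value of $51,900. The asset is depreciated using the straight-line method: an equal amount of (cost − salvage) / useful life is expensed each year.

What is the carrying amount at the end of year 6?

$113,286

Depreciable base = $236,058 − $51,900 = $184,158.
Annual expense = $184,158 / 9 = $20,462.
End of year 1: book value $215,596.
End of year 2: book value $195,134.
End of year 3: book value $174,672.
End of year 4: book value $154,210.
End of year 5: book value $133,748.
End of year 6: book value $113,286.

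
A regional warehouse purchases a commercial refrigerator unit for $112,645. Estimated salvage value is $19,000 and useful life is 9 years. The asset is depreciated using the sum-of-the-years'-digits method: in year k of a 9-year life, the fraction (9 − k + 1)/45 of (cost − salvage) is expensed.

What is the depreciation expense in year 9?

Depreciable base = $112,645 − $19,000 = $93,645.
Sum of the years' digits = 9+8+7+6+5+4+3+2+1 = 45.
Year 1: $93,645 × 9/45 = $18,729. Book value $93,916.
Year 2: $93,645 × 8/45 = $16,648. Book value $77,268.
Year 3: $93,645 × 7/45 = $14,567. Book value $62,701.
Year 4: $93,645 × 6/45 = $12,486. Book value $50,215.
Year 5: $93,645 × 5/45 = $10,405. Book value $39,810.
Year 6: $93,645 × 4/45 = $8,324. Book value $31,486.
Year 7: $93,645 × 3/45 = $6,243. Book value $25,243.
Year 8: $93,645 × 2/45 = $4,162. Book value $21,081.
Year 9: $93,645 × 1/45 = $2,081. Book value $19,000.

$2,081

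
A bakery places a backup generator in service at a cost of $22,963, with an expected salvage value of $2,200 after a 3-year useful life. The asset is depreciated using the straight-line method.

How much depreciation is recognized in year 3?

Depreciable base = $22,963 − $2,200 = $20,763.
Annual expense = $20,763 / 3 = $6,921.

$6,921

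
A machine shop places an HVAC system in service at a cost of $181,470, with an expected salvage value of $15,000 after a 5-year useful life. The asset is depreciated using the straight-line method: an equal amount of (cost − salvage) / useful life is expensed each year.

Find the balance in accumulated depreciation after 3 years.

Depreciable base = $181,470 − $15,000 = $166,470.
Annual expense = $166,470 / 5 = $33,294.
End of year 1: book value $148,176.
End of year 2: book value $114,882.
End of year 3: book value $81,588.
Accumulated through year 3 = $181,470 − $81,588 = $99,882.

$99,882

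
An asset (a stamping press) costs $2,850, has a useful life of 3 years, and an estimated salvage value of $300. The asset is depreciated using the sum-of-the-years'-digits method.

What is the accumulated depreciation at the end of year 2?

Depreciable base = $2,850 − $300 = $2,550.
Sum of the years' digits = 3+2+1 = 6.
Year 1: $2,550 × 3/6 = $1,275. Book value $1,575.
Year 2: $2,550 × 2/6 = $850. Book value $725.
Accumulated through year 2 = $2,850 − $725 = $2,125.

$2,125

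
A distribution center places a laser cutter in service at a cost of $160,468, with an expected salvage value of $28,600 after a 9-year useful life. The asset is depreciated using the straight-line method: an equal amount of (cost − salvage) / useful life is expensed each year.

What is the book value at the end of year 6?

Depreciable base = $160,468 − $28,600 = $131,868.
Annual expense = $131,868 / 9 = $14,652.
End of year 1: book value $145,816.
End of year 2: book value $131,164.
End of year 3: book value $116,512.
End of year 4: book value $101,860.
End of year 5: book value $87,208.
End of year 6: book value $72,556.

$72,556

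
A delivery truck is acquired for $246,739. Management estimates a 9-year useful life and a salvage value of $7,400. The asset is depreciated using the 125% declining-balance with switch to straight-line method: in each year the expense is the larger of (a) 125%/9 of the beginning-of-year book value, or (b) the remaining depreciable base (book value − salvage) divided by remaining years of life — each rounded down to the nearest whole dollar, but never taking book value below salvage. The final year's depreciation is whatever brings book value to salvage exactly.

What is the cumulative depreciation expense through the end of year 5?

$139,239

Depreciable base = $246,739 − $7,400 = $239,339.
Year 1: DB = ⌊$246,739 × 125%/9⌋ = $34,269; SL = ⌊$239,339/9⌋ = $26,593 → take DB $34,269. Book value $212,470.
Year 2: DB = ⌊$212,470 × 125%/9⌋ = $29,509; SL = ⌊$205,070/8⌋ = $25,633 → take DB $29,509. Book value $182,961.
Year 3: DB = ⌊$182,961 × 125%/9⌋ = $25,411; SL = ⌊$175,561/7⌋ = $25,080 → take DB $25,411. Book value $157,550.
Year 4: DB = ⌊$157,550 × 125%/9⌋ = $21,881; SL = ⌊$150,150/6⌋ = $25,025 → take SL $25,025. Book value $132,525.
Year 5: DB = ⌊$132,525 × 125%/9⌋ = $18,406; SL = ⌊$125,125/5⌋ = $25,025 → take SL $25,025. Book value $107,500.
Accumulated through year 5 = $246,739 − $107,500 = $139,239.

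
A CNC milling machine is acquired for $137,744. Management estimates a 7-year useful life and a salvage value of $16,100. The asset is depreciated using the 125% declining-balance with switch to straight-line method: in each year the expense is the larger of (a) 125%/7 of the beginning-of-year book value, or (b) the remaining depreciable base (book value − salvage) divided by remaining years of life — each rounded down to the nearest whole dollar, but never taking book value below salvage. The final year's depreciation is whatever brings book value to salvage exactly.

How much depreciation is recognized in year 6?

$15,062

Depreciable base = $137,744 − $16,100 = $121,644.
Year 1: DB = ⌊$137,744 × 125%/7⌋ = $24,597; SL = ⌊$121,644/7⌋ = $17,377 → take DB $24,597. Book value $113,147.
Year 2: DB = ⌊$113,147 × 125%/7⌋ = $20,204; SL = ⌊$97,047/6⌋ = $16,174 → take DB $20,204. Book value $92,943.
Year 3: DB = ⌊$92,943 × 125%/7⌋ = $16,596; SL = ⌊$76,843/5⌋ = $15,368 → take DB $16,596. Book value $76,347.
Year 4: DB = ⌊$76,347 × 125%/7⌋ = $13,633; SL = ⌊$60,247/4⌋ = $15,061 → take SL $15,061. Book value $61,286.
Year 5: DB = ⌊$61,286 × 125%/7⌋ = $10,943; SL = ⌊$45,186/3⌋ = $15,062 → take SL $15,062. Book value $46,224.
Year 6: DB = ⌊$46,224 × 125%/7⌋ = $8,254; SL = ⌊$30,124/2⌋ = $15,062 → take SL $15,062. Book value $31,162.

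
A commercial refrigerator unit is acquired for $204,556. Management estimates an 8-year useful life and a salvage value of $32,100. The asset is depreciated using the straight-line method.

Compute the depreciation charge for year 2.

Depreciable base = $204,556 − $32,100 = $172,456.
Annual expense = $172,456 / 8 = $21,557.

$21,557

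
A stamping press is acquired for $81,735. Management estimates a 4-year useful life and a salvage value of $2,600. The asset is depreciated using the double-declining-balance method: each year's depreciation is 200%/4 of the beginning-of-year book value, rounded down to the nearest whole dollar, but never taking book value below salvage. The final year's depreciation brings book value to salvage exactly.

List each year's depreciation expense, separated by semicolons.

$40,867; $20,434; $10,217; $7,617

Depreciable base = $81,735 − $2,600 = $79,135.
Year 1: ⌊$81,735 × 200%/4⌋ = $40,867. Book value $40,868.
Year 2: ⌊$40,868 × 200%/4⌋ = $20,434. Book value $20,434.
Year 3: ⌊$20,434 × 200%/4⌋ = $10,217. Book value $10,217.
Year 4 (final): $10,217 − $2,600 = $7,617. Book value $2,600.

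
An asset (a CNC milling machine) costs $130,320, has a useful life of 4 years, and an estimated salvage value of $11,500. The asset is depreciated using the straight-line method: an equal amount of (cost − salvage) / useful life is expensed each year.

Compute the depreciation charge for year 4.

Depreciable base = $130,320 − $11,500 = $118,820.
Annual expense = $118,820 / 4 = $29,705.

$29,705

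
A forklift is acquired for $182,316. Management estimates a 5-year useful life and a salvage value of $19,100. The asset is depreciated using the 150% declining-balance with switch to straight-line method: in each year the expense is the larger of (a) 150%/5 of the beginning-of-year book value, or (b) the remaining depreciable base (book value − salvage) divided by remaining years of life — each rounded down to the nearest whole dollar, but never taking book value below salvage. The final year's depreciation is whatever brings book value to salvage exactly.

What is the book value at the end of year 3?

Depreciable base = $182,316 − $19,100 = $163,216.
Year 1: DB = ⌊$182,316 × 150%/5⌋ = $54,694; SL = ⌊$163,216/5⌋ = $32,643 → take DB $54,694. Book value $127,622.
Year 2: DB = ⌊$127,622 × 150%/5⌋ = $38,286; SL = ⌊$108,522/4⌋ = $27,130 → take DB $38,286. Book value $89,336.
Year 3: DB = ⌊$89,336 × 150%/5⌋ = $26,800; SL = ⌊$70,236/3⌋ = $23,412 → take DB $26,800. Book value $62,536.

$62,536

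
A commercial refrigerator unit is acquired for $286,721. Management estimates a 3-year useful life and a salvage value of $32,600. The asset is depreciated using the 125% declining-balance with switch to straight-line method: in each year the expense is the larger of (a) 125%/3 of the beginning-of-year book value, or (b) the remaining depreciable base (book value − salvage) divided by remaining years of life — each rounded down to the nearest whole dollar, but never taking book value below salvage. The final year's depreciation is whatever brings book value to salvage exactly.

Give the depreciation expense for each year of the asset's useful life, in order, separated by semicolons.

Depreciable base = $286,721 − $32,600 = $254,121.
Year 1: DB = ⌊$286,721 × 125%/3⌋ = $119,467; SL = ⌊$254,121/3⌋ = $84,707 → take DB $119,467. Book value $167,254.
Year 2: DB = ⌊$167,254 × 125%/3⌋ = $69,689; SL = ⌊$134,654/2⌋ = $67,327 → take DB $69,689. Book value $97,565.
Year 3 (final): $97,565 − $32,600 = $64,965. Book value $32,600.

$119,467; $69,689; $64,965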